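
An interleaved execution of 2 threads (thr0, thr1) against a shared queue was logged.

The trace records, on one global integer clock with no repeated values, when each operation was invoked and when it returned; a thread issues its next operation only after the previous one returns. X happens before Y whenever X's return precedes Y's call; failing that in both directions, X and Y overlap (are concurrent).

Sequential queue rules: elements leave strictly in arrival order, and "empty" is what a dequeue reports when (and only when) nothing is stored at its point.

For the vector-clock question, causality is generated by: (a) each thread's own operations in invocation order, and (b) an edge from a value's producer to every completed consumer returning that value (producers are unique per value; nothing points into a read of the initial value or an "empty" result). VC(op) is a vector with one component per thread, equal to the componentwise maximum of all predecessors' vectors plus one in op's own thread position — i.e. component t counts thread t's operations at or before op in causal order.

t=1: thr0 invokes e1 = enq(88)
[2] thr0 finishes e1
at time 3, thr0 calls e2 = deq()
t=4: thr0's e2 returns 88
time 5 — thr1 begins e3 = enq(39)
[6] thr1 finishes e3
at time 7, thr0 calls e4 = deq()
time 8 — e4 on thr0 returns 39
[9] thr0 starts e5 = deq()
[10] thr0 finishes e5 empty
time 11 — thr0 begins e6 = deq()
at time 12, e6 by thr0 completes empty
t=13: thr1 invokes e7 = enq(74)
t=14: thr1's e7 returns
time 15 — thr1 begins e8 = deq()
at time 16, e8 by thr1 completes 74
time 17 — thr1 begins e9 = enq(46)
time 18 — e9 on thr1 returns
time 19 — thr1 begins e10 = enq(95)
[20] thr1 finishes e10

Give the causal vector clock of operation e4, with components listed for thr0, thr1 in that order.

(3, 1)

VC(e3, invoked at 5): no causal predecessors; +1 on thr1 → (0, 1)
VC(e1, invoked at 1): no causal predecessors; +1 on thr0 → (1, 0)
VC(e7, invoked at 13): max of VC(e3)=(0, 1), then +1 on thread thr1 → (0, 2)
VC(e2, invoked at 3): max of VC(e1)=(1, 0), then +1 on thread thr0 → (2, 0)
VC(e8, invoked at 15): max of VC(e7)=(0, 2), then +1 on thread thr1 → (0, 3)
VC(e9, invoked at 17): max of VC(e8)=(0, 3), then +1 on thread thr1 → (0, 4)
VC(e4, invoked at 7): max of VC(e2)=(2, 0), VC(e3)=(0, 1), then +1 on thread thr0 → (3, 1)
VC(e10, invoked at 19): max of VC(e9)=(0, 4), then +1 on thread thr1 → (0, 5)
VC(e5, invoked at 9): max of VC(e4)=(3, 1), then +1 on thread thr0 → (4, 1)
VC(e6, invoked at 11): max of VC(e5)=(4, 1), then +1 on thread thr0 → (5, 1)
target: VC(e4) = (3, 1)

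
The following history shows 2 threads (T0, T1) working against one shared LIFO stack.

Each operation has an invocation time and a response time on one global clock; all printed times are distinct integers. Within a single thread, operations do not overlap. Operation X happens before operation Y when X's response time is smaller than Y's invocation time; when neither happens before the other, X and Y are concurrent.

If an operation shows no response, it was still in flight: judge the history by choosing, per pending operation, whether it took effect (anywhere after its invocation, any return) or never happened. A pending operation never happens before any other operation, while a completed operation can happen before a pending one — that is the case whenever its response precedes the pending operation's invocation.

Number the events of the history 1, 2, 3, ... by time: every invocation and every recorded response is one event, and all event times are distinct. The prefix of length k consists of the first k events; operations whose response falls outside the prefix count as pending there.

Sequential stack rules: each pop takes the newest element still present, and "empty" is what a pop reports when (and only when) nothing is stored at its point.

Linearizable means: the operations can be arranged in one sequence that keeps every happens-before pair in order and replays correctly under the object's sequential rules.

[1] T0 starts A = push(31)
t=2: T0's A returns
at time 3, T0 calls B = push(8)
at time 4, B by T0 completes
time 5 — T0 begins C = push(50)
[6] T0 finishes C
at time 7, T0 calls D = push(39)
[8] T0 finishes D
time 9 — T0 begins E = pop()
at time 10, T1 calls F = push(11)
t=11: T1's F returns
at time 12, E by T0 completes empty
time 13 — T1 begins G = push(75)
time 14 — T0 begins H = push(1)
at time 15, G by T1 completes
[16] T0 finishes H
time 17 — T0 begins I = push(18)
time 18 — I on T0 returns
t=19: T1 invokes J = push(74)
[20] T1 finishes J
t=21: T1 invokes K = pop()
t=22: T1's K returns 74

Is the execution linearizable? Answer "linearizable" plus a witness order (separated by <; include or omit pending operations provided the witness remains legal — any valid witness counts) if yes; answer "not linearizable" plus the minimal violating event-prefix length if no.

not linearizable — minimal violating prefix: 12 events

the violation lands at event 12, E's response at time 12: events 1..11 linearize, events 1..12 do not
checked exhaustively: 2 real-time-consistent orders of 6 completed operations, zero legal LIFO stack replays
sample order A, B, C, D, E, F stalls at step 5 — E pop() → empty has no legal effect
sample order A, B, C, D, F, E stalls at step 6 — E pop() → empty has no legal effect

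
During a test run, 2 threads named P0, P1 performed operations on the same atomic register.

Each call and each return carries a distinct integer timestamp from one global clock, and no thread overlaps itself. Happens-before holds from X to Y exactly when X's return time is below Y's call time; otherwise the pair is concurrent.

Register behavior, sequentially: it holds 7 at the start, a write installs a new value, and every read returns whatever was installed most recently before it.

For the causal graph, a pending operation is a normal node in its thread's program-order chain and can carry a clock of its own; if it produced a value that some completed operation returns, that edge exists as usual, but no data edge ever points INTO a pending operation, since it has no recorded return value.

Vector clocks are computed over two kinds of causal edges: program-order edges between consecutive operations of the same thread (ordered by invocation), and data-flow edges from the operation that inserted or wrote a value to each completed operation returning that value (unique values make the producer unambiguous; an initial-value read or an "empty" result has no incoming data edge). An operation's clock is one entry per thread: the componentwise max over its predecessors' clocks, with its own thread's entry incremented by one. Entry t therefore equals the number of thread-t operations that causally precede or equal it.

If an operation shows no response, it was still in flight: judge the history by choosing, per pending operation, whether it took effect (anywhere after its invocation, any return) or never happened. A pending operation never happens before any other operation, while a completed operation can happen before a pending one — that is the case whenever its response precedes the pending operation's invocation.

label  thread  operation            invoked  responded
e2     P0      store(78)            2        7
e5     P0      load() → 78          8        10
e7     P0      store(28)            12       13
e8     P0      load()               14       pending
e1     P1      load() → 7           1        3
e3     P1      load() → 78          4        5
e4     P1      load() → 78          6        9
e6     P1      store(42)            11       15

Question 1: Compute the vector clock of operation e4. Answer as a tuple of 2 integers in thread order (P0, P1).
Answer: (1, 3)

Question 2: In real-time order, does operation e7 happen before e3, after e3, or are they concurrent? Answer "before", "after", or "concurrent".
Answer: after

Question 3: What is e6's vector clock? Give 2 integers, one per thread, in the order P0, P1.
Answer: (1, 4)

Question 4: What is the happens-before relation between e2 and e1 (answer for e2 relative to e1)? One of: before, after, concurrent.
Answer: concurrent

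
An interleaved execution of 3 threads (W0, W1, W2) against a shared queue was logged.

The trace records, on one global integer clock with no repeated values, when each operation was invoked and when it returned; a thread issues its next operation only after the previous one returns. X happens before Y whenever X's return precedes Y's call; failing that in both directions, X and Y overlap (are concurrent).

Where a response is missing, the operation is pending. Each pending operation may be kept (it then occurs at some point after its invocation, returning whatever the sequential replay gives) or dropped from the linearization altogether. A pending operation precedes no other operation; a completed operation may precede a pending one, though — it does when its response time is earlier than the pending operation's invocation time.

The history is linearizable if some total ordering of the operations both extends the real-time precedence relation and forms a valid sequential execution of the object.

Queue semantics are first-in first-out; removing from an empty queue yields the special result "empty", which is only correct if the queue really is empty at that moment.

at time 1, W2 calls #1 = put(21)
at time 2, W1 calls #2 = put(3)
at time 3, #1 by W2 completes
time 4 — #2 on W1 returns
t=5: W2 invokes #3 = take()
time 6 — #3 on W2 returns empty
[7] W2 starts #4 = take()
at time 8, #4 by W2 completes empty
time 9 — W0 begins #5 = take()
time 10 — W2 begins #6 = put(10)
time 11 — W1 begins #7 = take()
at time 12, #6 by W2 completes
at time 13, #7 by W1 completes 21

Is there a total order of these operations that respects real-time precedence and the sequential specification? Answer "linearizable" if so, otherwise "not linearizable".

prefix check: 1..5 passes, 1..6 fails once #3's time-6 response joins
checked exhaustively: 2 real-time-consistent orders of 3 completed operations, zero legal queue replays
e.g. #1, #2, #3: illegal at step 3, since #3 take() → empty cannot apply there
e.g. #2, #1, #3: illegal at step 3, since #3 take() → empty cannot apply there

not linearizable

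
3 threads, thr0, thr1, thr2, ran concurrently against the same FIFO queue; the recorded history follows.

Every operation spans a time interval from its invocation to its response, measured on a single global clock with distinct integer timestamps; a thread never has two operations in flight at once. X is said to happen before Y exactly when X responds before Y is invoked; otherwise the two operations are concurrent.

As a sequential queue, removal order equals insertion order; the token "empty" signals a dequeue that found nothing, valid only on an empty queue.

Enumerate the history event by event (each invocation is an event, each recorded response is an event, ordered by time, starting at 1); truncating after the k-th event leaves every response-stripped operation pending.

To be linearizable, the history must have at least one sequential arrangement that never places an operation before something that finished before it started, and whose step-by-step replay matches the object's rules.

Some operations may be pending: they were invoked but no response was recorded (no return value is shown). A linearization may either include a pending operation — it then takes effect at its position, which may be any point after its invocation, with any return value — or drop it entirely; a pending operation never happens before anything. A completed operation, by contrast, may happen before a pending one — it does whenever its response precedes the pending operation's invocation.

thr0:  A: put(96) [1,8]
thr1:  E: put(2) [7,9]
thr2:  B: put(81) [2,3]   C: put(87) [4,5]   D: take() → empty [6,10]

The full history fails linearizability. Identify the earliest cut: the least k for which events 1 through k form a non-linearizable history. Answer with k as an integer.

events 1..9 are linearizable; a witness order is A, B, C, D, E:
after step 1 (A put(96)): queue <96>
after step 2 (B put(81)): queue <96,81>
after step 3 (C put(87)): queue <96,81,87>
after step 4 (D take() (pending, included)): queue <81,87>
after step 5 (E put(2)): queue <81,87,2>
event 10 — D's response, time 10 — after it, nothing linearizes
one such order, A, B, C, D, E, breaks at step 4 where D take() → empty is illegal
one such order, A, B, C, E, D, breaks at step 5 where D take() → empty is illegal

10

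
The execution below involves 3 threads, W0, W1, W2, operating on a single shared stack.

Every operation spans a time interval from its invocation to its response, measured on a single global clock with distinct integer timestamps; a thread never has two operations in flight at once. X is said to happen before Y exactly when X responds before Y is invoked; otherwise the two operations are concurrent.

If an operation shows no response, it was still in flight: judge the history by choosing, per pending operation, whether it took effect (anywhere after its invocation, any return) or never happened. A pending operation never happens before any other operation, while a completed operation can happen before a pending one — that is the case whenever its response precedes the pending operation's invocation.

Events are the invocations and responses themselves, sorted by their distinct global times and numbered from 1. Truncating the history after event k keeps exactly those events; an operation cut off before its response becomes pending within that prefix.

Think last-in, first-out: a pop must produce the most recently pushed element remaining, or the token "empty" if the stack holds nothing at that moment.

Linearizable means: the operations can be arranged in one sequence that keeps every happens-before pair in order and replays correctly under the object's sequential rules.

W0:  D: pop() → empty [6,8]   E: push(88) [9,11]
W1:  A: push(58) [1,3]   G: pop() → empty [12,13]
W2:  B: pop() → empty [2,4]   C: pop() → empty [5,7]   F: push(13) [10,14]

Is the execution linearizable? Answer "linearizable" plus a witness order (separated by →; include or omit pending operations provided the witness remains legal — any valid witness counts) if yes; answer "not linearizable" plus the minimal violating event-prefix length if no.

not linearizable — minimal violating prefix: 8 events

prefix check: 1..7 passes, 1..8 fails once D's time-8 response joins
every one of the 4 real-time-consistent orders over 4 completed stack ops fails the sequential spec
sample order A, B, C, D stalls at step 2 — B pop() → empty has no legal effect
sample order A, B, D, C stalls at step 2 — B pop() → empty has no legal effect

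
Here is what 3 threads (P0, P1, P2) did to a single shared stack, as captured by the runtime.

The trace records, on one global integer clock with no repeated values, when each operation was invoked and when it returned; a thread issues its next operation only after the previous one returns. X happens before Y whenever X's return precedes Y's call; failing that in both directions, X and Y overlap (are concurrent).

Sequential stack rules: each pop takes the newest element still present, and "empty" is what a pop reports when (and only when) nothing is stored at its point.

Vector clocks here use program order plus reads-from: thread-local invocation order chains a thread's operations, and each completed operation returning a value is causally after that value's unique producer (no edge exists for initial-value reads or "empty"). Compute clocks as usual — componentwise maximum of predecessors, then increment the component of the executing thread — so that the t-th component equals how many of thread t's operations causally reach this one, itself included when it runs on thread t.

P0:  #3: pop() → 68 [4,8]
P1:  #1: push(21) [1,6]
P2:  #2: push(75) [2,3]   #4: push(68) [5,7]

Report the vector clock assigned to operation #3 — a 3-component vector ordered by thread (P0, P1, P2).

(1, 0, 2)

invoked at 2, #2 has no predecessors; its own P2 bump gives (0, 0, 1)
invoked at 1, #1 has no predecessors; its own P1 bump gives (0, 1, 0)
from VC(#2)=(0, 0, 1), #4 (invoked 5) maxes components and bumps P2 → (0, 0, 2)
from VC(#4)=(0, 0, 2), #3 (invoked 4) maxes components and bumps P0 → (1, 0, 2)
target: VC(#3) = (1, 0, 2)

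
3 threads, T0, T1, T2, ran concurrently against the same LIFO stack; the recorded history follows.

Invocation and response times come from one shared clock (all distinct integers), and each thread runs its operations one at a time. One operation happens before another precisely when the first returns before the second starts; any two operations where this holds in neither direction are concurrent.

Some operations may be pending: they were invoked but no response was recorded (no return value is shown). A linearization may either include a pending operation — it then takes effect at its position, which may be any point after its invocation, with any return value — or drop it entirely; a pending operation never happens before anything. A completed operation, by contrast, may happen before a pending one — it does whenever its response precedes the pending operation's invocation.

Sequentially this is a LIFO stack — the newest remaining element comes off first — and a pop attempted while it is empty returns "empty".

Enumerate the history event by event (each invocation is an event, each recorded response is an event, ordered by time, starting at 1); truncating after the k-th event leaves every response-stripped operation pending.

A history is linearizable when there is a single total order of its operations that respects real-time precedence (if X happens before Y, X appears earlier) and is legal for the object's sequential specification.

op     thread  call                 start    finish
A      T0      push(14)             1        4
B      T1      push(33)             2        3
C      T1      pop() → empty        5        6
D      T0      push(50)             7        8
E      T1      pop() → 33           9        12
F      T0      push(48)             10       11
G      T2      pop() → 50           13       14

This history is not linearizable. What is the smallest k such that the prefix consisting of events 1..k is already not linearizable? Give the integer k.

events 1..5 are linearizable, e.g. via A, B:
step 1: A push(14) — stack <14>
step 2: B push(33) — stack <14,33>
once event 6 joins (C's response, time 6), exhaustive search finds no witness
sample order A, B, C stalls at step 3 — C pop() → empty has no legal effect
sample order B, A, C stalls at step 3 — C pop() → empty has no legal effect

6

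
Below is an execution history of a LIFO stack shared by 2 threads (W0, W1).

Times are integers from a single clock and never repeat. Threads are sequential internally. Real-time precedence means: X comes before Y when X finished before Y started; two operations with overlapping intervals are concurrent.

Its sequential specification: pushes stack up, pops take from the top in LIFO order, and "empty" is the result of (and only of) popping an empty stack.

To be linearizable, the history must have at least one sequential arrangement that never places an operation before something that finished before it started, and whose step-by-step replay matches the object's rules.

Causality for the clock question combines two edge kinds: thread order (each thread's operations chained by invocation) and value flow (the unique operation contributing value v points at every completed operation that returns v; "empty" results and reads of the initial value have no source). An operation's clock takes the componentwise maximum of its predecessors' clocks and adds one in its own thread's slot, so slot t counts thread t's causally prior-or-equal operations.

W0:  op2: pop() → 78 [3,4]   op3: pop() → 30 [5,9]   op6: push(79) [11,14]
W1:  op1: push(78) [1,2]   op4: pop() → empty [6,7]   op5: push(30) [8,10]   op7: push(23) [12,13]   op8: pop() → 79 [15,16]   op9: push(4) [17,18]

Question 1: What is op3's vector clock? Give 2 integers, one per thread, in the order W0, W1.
(2, 3)

no predecessors for op1 (invoked 1): W1 increments from zero → (0, 1)
invoked at 6, op4 merges VC(op1)=(0, 1) and bumps W1's slot → (0, 2)
invoked at 3, op2 merges VC(op1)=(0, 1) and bumps W0's slot → (1, 1)
invoked at 8, op5 merges VC(op4)=(0, 2) and bumps W1's slot → (0, 3)
invoked at 12, op7 merges VC(op5)=(0, 3) and bumps W1's slot → (0, 4)
invoked at 5, op3 merges VC(op2)=(1, 1), VC(op5)=(0, 3) and bumps W0's slot → (2, 3)
invoked at 11, op6 merges VC(op3)=(2, 3) and bumps W0's slot → (3, 3)
invoked at 15, op8 merges VC(op6)=(3, 3), VC(op7)=(0, 4) and bumps W1's slot → (3, 5)
invoked at 17, op9 merges VC(op8)=(3, 5) and bumps W1's slot → (3, 6)
target: VC(op3) = (2, 3)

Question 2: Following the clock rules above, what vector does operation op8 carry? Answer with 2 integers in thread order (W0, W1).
(3, 5)

op1 (invocation 1): nothing precedes it; W1's component alone gives (0, 1)
op4, invoked 6, takes VC(op1)=(0, 1) under max, adds 1 for W1 → (0, 2)
op2, invoked 3, takes VC(op1)=(0, 1) under max, adds 1 for W0 → (1, 1)
op5, invoked 8, takes VC(op4)=(0, 2) under max, adds 1 for W1 → (0, 3)
op7, invoked 12, takes VC(op5)=(0, 3) under max, adds 1 for W1 → (0, 4)
op3, invoked 5, takes VC(op2)=(1, 1), VC(op5)=(0, 3) under max, adds 1 for W0 → (2, 3)
op6, invoked 11, takes VC(op3)=(2, 3) under max, adds 1 for W0 → (3, 3)
op8, invoked 15, takes VC(op6)=(3, 3), VC(op7)=(0, 4) under max, adds 1 for W1 → (3, 5)
op9, invoked 17, takes VC(op8)=(3, 5) under max, adds 1 for W1 → (3, 6)
target: VC(op8) = (3, 5)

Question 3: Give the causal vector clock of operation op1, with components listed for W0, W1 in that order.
(0, 1)

VC(op1, invoked at 1): no causal predecessors; +1 on W1 → (0, 1)
op4 (invocation 6): componentwise max over VC(op1)=(0, 1), +1 at W1, giving (0, 2)
op2 (invocation 3): componentwise max over VC(op1)=(0, 1), +1 at W0, giving (1, 1)
op5 (invocation 8): componentwise max over VC(op4)=(0, 2), +1 at W1, giving (0, 3)
op7 (invocation 12): componentwise max over VC(op5)=(0, 3), +1 at W1, giving (0, 4)
op3 (invocation 5): componentwise max over VC(op2)=(1, 1), VC(op5)=(0, 3), +1 at W0, giving (2, 3)
op6 (invocation 11): componentwise max over VC(op3)=(2, 3), +1 at W0, giving (3, 3)
op8 (invocation 15): componentwise max over VC(op6)=(3, 3), VC(op7)=(0, 4), +1 at W1, giving (3, 5)
op9 (invocation 17): componentwise max over VC(op8)=(3, 5), +1 at W1, giving (3, 6)
target: VC(op1) = (0, 1)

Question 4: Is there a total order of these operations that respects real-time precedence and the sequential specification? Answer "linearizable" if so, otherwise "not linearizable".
linearizable

one valid linearization: op1, op2, op4, op5, op3, op7, op6, op8, op9
step 1: op1 push(78) — stack <78>
step 2: op2 pop() → 78 — stack <>
step 3: op4 pop() → empty — stack <>
step 4: op5 push(30) — stack <30>
step 5: op3 pop() → 30 — stack <>
step 6: op7 push(23) — stack <23>
step 7: op6 push(79) — stack <23,79>
step 8: op8 pop() → 79 — stack <23>
step 9: op9 push(4) — stack <23,4>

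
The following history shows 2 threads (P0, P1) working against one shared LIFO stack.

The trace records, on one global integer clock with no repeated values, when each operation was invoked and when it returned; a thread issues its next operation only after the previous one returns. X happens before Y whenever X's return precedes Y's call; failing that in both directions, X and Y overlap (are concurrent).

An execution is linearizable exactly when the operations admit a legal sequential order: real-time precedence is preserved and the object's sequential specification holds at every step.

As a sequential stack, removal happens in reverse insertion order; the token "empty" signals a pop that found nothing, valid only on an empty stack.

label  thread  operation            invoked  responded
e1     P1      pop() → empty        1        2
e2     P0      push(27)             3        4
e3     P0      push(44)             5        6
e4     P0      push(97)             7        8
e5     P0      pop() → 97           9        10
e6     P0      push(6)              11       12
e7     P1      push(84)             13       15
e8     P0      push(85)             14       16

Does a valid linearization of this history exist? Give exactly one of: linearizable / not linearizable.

linearizable

witness order: e1, e2, e3, e4, e5, e6, e7, e8
after step 1 (e1 pop() → empty): stack <>
after step 2 (e2 push(27)): stack <27>
after step 3 (e3 push(44)): stack <27,44>
after step 4 (e4 push(97)): stack <27,44,97>
after step 5 (e5 pop() → 97): stack <27,44>
after step 6 (e6 push(6)): stack <27,44,6>
after step 7 (e7 push(84)): stack <27,44,6,84>
after step 8 (e8 push(85)): stack <27,44,6,84,85>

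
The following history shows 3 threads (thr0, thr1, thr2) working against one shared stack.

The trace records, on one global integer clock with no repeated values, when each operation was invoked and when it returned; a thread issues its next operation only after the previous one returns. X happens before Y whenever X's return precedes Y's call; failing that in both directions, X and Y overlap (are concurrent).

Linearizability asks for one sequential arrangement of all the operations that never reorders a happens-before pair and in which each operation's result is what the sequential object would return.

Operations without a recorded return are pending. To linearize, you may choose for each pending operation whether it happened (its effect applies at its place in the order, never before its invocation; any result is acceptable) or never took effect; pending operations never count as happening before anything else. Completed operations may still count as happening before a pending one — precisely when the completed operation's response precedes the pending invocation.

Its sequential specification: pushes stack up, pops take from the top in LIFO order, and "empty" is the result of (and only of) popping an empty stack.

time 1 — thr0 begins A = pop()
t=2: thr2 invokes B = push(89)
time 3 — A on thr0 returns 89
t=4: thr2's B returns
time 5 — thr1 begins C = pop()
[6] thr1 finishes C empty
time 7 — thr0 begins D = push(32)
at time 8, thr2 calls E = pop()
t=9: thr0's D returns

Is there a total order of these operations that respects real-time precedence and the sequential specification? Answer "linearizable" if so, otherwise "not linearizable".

linearizable

one valid linearization: B, A, C, D
step 1: B push(89) — stack <89>
step 2: A pop() → 89 — stack <>
step 3: C pop() → empty — stack <>
step 4: D push(32) — stack <32>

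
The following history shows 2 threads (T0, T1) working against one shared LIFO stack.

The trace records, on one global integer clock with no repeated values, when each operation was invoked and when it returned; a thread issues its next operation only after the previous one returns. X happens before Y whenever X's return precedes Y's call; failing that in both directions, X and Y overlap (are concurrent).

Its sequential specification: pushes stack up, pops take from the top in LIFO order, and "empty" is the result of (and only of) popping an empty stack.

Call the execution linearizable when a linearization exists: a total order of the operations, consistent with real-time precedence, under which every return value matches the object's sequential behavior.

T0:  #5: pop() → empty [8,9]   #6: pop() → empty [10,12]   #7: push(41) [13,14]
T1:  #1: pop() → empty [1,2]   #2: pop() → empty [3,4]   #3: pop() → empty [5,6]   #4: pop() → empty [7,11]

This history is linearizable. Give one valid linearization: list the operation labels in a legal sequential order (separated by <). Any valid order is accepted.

step 1: #1 pop() → empty — stack <>
step 2: #2 pop() → empty — stack <>
step 3: #3 pop() → empty — stack <>
step 4: #4 pop() → empty — stack <>
step 5: #5 pop() → empty — stack <>
step 6: #6 pop() → empty — stack <>
step 7: #7 push(41) — stack <41>

#1 < #2 < #3 < #4 < #5 < #6 < #7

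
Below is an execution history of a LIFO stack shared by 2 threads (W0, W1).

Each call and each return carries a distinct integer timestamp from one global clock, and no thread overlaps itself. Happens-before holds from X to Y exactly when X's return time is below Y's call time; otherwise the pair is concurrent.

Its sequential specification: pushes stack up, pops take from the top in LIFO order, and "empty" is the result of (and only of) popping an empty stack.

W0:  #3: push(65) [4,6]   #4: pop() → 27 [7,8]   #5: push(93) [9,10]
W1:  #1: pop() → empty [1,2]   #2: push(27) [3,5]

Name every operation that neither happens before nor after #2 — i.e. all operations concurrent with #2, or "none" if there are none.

#2 spans [3,5]; an op avoiding the whole window 3..5 is ordered, any other is concurrent
#1 [1,2]: before
#3 [4,6]: concurrent
#4 [7,8]: after
#5 [9,10]: after

#3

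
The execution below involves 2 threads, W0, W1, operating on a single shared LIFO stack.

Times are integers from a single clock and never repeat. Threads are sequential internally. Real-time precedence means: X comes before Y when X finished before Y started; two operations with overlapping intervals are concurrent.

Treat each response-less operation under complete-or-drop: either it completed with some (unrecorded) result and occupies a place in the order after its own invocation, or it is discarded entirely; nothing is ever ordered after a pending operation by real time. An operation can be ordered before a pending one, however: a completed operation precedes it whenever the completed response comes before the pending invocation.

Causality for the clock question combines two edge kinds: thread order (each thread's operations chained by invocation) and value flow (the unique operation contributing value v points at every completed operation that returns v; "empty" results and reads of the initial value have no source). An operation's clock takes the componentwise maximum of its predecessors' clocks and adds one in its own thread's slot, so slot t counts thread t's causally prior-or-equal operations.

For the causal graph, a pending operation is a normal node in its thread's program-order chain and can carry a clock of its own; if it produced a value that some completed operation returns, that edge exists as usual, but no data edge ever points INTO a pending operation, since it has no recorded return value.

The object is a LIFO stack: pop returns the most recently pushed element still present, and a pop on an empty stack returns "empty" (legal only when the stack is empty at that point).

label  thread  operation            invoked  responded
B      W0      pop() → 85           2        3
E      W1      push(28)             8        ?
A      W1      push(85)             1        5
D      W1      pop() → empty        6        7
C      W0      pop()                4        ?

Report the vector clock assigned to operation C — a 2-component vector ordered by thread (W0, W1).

root op A, invoked 1: fresh clock plus W1's own tick → (0, 1)
from VC(A)=(0, 1), D (invoked 6) maxes components and bumps W1 → (0, 2)
from VC(A)=(0, 1), B (invoked 2) maxes components and bumps W0 → (1, 1)
from VC(D)=(0, 2), E (invoked 8) maxes components and bumps W1 → (0, 3)
from VC(B)=(1, 1), C (invoked 4) maxes components and bumps W0 → (2, 1)
target: VC(C) = (2, 1)

(2, 1)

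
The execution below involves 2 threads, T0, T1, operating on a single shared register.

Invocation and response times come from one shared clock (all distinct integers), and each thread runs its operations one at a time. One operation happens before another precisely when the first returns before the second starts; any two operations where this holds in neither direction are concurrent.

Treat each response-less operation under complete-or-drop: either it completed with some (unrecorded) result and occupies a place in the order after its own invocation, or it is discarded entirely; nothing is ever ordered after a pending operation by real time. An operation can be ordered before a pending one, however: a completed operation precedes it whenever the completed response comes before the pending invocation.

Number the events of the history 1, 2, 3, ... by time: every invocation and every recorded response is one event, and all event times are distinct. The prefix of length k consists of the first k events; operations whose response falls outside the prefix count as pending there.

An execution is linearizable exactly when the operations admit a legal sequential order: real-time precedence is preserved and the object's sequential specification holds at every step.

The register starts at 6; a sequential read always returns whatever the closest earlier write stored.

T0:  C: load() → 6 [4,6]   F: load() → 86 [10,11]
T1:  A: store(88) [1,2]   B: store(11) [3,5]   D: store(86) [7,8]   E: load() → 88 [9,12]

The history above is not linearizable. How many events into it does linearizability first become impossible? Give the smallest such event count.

one valid order for events 1..5 is A, B:
1. A store(88), leaving value 88
2. B store(11), leaving value 11
event 6 — C's response, time 6 — after it, nothing linearizes
e.g. A, B, C: illegal at step 3, since C load() → 6 cannot apply there
e.g. A, C, B: illegal at step 2, since C load() → 6 cannot apply there

6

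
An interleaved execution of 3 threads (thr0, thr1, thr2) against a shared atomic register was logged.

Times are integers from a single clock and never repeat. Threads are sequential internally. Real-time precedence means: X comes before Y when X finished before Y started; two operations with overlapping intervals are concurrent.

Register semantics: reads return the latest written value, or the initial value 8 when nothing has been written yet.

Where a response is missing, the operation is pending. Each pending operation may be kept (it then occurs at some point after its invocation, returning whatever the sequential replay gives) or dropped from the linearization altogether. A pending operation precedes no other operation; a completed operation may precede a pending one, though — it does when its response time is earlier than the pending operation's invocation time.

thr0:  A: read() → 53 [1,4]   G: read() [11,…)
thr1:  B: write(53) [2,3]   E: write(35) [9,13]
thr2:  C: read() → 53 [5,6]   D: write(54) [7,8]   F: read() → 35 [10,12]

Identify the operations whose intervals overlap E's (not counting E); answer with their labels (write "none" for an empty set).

E runs from 9 to 13; window-overlapping ops are concurrent
A [1,4]: before
B [2,3]: before
C [5,6]: before
D [7,8]: before
F [10,12]: concurrent
G [11,…): concurrent

F, G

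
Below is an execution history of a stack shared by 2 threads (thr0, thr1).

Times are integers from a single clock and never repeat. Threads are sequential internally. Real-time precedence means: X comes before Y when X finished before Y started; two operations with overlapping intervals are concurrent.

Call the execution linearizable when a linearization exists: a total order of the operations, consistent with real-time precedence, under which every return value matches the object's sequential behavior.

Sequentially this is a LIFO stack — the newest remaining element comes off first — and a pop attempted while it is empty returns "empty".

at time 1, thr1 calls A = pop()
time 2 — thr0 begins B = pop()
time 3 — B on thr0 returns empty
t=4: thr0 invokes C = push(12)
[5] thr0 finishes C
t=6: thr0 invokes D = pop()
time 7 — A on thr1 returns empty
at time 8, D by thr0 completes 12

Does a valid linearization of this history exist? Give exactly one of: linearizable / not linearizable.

linearizable

witness order: A, B, C, D
after step 1 (A pop() → empty): stack <>
after step 2 (B pop() → empty): stack <>
after step 3 (C push(12)): stack <12>
after step 4 (D pop() → 12): stack <>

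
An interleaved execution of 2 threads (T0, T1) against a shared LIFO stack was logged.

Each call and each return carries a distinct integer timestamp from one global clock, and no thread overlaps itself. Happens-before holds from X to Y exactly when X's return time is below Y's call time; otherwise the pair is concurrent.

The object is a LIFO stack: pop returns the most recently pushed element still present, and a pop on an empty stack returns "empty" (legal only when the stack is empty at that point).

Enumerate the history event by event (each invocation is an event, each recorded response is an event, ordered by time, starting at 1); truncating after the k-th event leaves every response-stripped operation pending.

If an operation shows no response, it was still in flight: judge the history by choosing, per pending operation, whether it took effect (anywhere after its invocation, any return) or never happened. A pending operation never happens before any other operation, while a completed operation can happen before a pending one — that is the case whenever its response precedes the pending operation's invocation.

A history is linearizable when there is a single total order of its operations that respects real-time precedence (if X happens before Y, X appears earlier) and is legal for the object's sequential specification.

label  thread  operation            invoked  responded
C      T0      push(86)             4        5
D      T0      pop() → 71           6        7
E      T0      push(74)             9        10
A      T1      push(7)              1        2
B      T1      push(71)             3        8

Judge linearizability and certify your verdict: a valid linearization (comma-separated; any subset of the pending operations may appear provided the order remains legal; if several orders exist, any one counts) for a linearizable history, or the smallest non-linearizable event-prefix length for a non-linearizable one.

after step 1 (A push(7)): stack <7>
after step 2 (C push(86)): stack <7,86>
after step 3 (B push(71)): stack <7,86,71>
after step 4 (D pop() → 71): stack <7,86>
after step 5 (E push(74)): stack <7,86,74>

linearizable — witness: A, C, B, D, E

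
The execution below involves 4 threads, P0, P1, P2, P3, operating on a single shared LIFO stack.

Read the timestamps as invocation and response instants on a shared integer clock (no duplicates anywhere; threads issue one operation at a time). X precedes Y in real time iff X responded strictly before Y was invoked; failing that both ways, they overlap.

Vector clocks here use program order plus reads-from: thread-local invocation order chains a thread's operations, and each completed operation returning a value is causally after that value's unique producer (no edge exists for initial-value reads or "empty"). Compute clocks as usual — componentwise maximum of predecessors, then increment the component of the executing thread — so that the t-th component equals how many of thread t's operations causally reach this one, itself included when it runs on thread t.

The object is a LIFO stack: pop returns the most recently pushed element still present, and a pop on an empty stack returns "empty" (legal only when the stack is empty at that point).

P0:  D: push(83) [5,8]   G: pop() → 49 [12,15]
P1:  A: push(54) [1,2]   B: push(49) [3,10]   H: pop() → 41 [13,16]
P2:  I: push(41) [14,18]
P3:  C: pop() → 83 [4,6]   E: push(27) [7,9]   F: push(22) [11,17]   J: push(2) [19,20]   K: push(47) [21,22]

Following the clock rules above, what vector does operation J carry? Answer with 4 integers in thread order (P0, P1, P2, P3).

(1, 0, 0, 4)

root op I, invoked 14: fresh clock plus P2's own tick → (0, 0, 1, 0)
root op A, invoked 1: fresh clock plus P1's own tick → (0, 1, 0, 0)
root op D, invoked 5: fresh clock plus P0's own tick → (1, 0, 0, 0)
B, invoked 3, takes VC(A)=(0, 1, 0, 0) under max, adds 1 for P1 → (0, 2, 0, 0)
C, invoked 4, takes VC(D)=(1, 0, 0, 0) under max, adds 1 for P3 → (1, 0, 0, 1)
E, invoked 7, takes VC(C)=(1, 0, 0, 1) under max, adds 1 for P3 → (1, 0, 0, 2)
H, invoked 13, takes VC(B)=(0, 2, 0, 0), VC(I)=(0, 0, 1, 0) under max, adds 1 for P1 → (0, 3, 1, 0)
F, invoked 11, takes VC(E)=(1, 0, 0, 2) under max, adds 1 for P3 → (1, 0, 0, 3)
G, invoked 12, takes VC(B)=(0, 2, 0, 0), VC(D)=(1, 0, 0, 0) under max, adds 1 for P0 → (2, 2, 0, 0)
J, invoked 19, takes VC(F)=(1, 0, 0, 3) under max, adds 1 for P3 → (1, 0, 0, 4)
K, invoked 21, takes VC(J)=(1, 0, 0, 4) under max, adds 1 for P3 → (1, 0, 0, 5)
target: VC(J) = (1, 0, 0, 4)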